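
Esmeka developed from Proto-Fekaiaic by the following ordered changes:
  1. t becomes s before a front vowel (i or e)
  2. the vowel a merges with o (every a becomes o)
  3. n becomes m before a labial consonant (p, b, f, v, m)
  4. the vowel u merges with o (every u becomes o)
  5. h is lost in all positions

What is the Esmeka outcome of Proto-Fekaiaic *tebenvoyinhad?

sebemvoyinod

Esmeka: *tebenvoyinhad > sebenvoyinhad > sebenvoyinhod > sebemvoyinhod > sebemvoyinod  (by palatalisation, vowel merger, nasal place assimilation, h-loss)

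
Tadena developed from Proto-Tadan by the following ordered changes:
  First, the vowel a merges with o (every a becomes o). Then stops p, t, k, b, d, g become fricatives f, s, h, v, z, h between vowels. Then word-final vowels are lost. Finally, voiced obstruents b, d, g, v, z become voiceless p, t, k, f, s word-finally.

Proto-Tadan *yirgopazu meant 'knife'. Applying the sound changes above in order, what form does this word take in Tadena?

yirgofos

Tadena: *yirgopazu > yirgopozu > yirgofozu > yirgofoz > yirgofos  (by vowel merger, intervocalic lenition, apocope, final devoicing)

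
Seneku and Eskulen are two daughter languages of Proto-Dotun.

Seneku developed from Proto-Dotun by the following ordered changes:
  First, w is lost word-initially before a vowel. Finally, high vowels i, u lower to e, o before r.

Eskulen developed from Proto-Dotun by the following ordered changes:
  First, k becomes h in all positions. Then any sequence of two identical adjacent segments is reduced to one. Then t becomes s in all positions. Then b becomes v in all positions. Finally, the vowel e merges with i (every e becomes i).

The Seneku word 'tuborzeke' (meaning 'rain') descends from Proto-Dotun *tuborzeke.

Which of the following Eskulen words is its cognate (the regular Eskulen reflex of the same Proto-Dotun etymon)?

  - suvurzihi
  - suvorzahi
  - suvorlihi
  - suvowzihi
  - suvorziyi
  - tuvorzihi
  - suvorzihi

suvorzihi

Eskulen: start from *tuborzeke.
  rule 1 (unconditioned shift): tuborzeke → tuborzehe
  rule 2: no change — tuborzehe
  rule 3 (unconditioned shift): tuborzehe → suborzehe
  rule 4 (unconditioned shift): suborzehe → suvorzehe
  rule 5 (vowel merger): suvorzehe → suvorzihi
  ⇒ Eskulen suvorzihi
Only 'suvorzihi' matches the regular Eskulen development of *tuborzeke.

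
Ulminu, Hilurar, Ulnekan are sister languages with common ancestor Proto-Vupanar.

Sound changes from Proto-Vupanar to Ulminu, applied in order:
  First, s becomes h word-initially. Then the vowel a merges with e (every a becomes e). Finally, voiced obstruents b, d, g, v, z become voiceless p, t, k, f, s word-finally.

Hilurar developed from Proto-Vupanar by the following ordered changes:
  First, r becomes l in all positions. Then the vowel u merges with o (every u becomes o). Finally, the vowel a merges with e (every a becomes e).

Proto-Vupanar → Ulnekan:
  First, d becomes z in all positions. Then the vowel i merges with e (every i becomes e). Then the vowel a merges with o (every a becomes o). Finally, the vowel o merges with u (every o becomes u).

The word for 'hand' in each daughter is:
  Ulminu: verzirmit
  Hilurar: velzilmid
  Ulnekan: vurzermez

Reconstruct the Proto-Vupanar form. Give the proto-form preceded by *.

*varzirmid

Position 5: Ulminu has i, Hilurar has i, Ulnekan has e. Ulminu preserves i here (none of its changes turn any other segment into i), so the proto-segment is *i.
Position 2: Ulminu has e, Hilurar has e, Ulnekan has u. Taking the neighbouring segments as reconstructed: Ulminu e could go back to *a or *e; Hilurar e could go back to *a or *e; Ulnekan u could go back to *a or *o or *u — the one source consistent with every daughter is *a.
This points to *varzirmid. Verify forward in each daughter:
Ulminu: *varzirmid
  varzirmid (rule 1 does not apply)
  varzirmid → verzirmid   [vowel merger]
  verzirmid → verzirmit   [final devoicing]
  giving Ulminu verzirmit.
Hilurar: start from *varzirmid.
  rule 1 (unconditioned shift): varzirmid → valzilmid
  rule 2: no change — valzilmid
  rule 3 (vowel merger): valzilmid → velzilmid
  ⇒ Hilurar velzilmid
Ulnekan: *varzirmid > varzirmiz > varzermez > vorzermez > vurzermez  (by unconditioned shift, vowel merger, vowel merger, vowel merger)
Only *varzirmid yields all of Ulminu verzirmit, Hilurar velzilmid, Ulnekan vurzermez.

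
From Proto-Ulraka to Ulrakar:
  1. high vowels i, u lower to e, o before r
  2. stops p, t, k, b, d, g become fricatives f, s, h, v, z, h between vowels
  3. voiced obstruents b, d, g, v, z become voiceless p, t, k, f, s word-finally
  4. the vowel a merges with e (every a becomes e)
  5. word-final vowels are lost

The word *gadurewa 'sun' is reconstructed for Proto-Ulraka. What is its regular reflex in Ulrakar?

gezorew

Ulrakar: start from *gadurewa.
  rule 1 (pre-rhotic lowering): gadurewa → gadorewa
  rule 2 (intervocalic lenition): gadorewa → gazorewa
  rule 3: no change — gazorewa
  rule 4 (vowel merger): gazorewa → gezorewe
  rule 5 (apocope): gezorewe → gezorew
  ⇒ Ulrakar gezorew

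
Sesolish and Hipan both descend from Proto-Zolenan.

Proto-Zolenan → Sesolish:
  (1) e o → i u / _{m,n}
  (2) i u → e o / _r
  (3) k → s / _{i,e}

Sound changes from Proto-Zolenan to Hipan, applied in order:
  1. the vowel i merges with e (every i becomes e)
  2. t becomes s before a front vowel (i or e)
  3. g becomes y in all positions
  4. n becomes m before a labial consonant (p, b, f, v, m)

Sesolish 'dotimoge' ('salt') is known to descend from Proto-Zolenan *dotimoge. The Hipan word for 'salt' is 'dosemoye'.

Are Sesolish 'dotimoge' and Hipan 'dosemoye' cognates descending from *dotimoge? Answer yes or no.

Derive the expected Hipan reflex of *dotimoge:
Hipan: *dotimoge > dotemoge > dosemoge > dosemoye  (by vowel merger, palatalisation, unconditioned shift)
Hipan 'dosemoye' matches the regular reflex exactly, so the pair is cognate.

yes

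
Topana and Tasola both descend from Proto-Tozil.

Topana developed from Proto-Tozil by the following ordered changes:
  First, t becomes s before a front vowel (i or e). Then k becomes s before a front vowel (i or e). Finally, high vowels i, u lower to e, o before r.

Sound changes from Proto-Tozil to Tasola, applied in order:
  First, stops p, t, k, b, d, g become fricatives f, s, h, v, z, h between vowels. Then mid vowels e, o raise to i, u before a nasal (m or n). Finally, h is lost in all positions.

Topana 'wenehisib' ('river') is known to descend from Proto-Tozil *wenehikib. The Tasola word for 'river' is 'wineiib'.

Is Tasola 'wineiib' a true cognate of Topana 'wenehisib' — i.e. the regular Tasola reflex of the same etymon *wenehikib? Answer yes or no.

Derive the expected Tasola reflex of *wenehikib:
Tasola: *wenehikib > wenehihib > winehihib > wineiib  (by intervocalic lenition, pre-nasal raising, h-loss)
Tasola 'wineiib' matches the regular reflex exactly, so the pair is cognate.

yes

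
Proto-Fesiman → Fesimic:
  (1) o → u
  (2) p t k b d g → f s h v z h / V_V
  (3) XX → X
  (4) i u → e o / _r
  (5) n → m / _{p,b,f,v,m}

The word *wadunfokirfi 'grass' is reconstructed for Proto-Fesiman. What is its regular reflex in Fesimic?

Fesimic: start from *wadunfokirfi.
  rule 1 (vowel merger): wadunfokirfi → wadunfukirfi
  rule 2 (intervocalic lenition): wadunfukirfi → wazunfuhirfi
  rule 3: no change — wazunfuhirfi
  rule 4 (pre-rhotic lowering): wazunfuhirfi → wazunfuherfi
  rule 5 (nasal place assimilation): wazunfuherfi → wazumfuherfi
  ⇒ Fesimic wazumfuherfi

wazumfuherfi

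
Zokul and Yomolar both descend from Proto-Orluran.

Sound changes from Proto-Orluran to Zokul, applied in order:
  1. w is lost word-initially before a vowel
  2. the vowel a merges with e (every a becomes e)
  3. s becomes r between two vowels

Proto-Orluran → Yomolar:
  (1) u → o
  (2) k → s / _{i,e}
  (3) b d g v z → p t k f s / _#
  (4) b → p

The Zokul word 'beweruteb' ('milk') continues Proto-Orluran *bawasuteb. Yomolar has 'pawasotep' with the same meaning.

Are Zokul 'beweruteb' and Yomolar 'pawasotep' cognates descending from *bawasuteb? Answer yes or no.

yes

Derive the expected Yomolar reflex of *bawasuteb:
Yomolar: *bawasuteb > bawasoteb > bawasotep > pawasotep  (by vowel merger, final devoicing, unconditioned shift)
Yomolar 'pawasotep' matches the regular reflex exactly, so the pair is cognate.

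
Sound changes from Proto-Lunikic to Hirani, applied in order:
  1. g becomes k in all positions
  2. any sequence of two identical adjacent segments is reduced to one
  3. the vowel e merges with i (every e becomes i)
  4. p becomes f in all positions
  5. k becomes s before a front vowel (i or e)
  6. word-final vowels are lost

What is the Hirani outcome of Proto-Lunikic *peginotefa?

Hirani: *peginotefa
  peginotefa → pekinotefa   [unconditioned shift]
  pekinotefa (rule 2 does not apply)
  pekinotefa → pikinotifa   [vowel merger]
  pikinotifa → fikinotifa   [unconditioned shift]
  fikinotifa → fisinotifa   [palatalisation]
  fisinotifa → fisinotif   [apocope]
  giving Hirani fisinotif.

fisinotif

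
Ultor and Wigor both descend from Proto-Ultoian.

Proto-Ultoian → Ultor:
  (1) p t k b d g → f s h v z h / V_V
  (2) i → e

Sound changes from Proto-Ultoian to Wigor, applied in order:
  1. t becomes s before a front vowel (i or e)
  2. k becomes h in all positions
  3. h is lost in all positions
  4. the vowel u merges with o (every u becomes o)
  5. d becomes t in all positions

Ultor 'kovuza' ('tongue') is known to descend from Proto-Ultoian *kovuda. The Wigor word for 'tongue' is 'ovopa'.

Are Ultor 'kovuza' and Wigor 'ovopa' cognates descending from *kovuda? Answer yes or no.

Derive the expected Wigor reflex of *kovuda:
Wigor: start from *kovuda.
  rule 1: no change — kovuda
  rule 2 (unconditioned shift): kovuda → hovuda
  rule 3 (h-loss): hovuda → ovuda
  rule 4 (vowel merger): ovuda → ovoda
  rule 5 (unconditioned shift): ovoda → ovota
  ⇒ Wigor ovota
The regular Wigor reflex would be 'ovota', but the attested form is 'ovopa'. The correspondence is irregular, so they are not cognates (the Wigor form has a different source).

no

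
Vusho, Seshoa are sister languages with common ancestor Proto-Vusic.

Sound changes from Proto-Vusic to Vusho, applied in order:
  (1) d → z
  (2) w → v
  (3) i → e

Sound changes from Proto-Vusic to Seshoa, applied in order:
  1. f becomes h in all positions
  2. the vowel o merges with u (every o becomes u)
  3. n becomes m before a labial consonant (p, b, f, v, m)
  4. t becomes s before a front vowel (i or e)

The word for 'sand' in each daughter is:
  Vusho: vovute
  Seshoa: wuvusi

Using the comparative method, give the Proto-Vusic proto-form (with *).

Position 2: Vusho has o, Seshoa has u. Vusho preserves o here (none of its changes turn any other segment into o), so the proto-segment is *o.
Position 5: Vusho has t, Seshoa has s. Vusho preserves t here (none of its changes turn any other segment into t), so the proto-segment is *t.
Position 6: Vusho has e, Seshoa has i. Seshoa preserves i here (none of its changes turn any other segment into i), so the proto-segment is *i.
Verify the candidate proto-form against each daughter:
Vusho: *wovuti
  wovuti (rule 1 does not apply)
  wovuti → vovuti   [unconditioned shift]
  vovuti → vovute   [vowel merger]
  giving Vusho vovute.
Seshoa: *wovuti
  wovuti (rule 1 does not apply)
  wovuti → wuvuti   [vowel merger]
  wuvuti (rule 3 does not apply)
  wuvuti → wuvusi   [palatalisation]
  giving Seshoa wuvusi.
No other proto-form is consistent with every reflex, so the reconstruction is *wovuti.

*wovuti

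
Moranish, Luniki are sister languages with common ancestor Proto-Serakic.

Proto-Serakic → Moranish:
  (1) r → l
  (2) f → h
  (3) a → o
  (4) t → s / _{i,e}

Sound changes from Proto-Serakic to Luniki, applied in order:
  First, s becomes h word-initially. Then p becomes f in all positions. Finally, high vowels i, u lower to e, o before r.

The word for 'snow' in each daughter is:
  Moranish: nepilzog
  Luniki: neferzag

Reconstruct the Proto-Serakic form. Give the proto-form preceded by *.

*nepirzag

Position 3: Moranish has p, Luniki has f. Moranish preserves p here (none of its changes turn any other segment into p), so the proto-segment is *p.
Position 5: Moranish has l, Luniki has r. Luniki preserves r here (none of its changes turn any other segment into r), so the proto-segment is *r.
Position 7: Moranish has o, Luniki has a. Luniki preserves a here (none of its changes turn any other segment into a), so the proto-segment is *a.
This points to *nepirzag. Verify forward in each daughter:
Moranish: *nepirzag
  nepirzag → nepilzag   [unconditioned shift]
  nepilzag (rule 2 does not apply)
  nepilzag → nepilzog   [vowel merger]
  nepilzog (rule 4 does not apply)
  giving Moranish nepilzog.
Luniki: *nepirzag
  nepirzag (rule 1 does not apply)
  nepirzag → nefirzag   [unconditioned shift]
  nefirzag → neferzag   [pre-rhotic lowering]
  giving Luniki neferzag.
*nepirzag is the unique common source.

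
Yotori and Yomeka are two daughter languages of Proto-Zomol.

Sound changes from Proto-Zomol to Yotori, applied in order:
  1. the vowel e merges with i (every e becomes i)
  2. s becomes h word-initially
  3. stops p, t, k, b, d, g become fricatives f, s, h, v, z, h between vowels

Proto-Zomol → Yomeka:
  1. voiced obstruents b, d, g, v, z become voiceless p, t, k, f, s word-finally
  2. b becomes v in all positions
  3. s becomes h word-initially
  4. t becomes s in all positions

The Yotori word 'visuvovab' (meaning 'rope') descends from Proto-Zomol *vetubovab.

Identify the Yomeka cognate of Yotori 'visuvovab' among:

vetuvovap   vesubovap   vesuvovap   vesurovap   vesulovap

vesuvovap

Yomeka: *vetubovab > vetubovap > vetuvovap > vesuvovap  (by final devoicing, unconditioned shift, unconditioned shift)
The other candidates each miss or misapply at least one Yomeka change.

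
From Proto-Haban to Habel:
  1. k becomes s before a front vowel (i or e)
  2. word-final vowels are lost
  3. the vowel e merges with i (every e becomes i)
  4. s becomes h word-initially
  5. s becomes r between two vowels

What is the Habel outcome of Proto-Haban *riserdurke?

ririrdurs

Habel: start from *riserdurke.
  rule 1 (palatalisation): riserdurke → riserdurse
  rule 2 (apocope): riserdurse → riserdurs
  rule 3 (vowel merger): riserdurs → risirdurs
  rule 4: no change — risirdurs
  rule 5 (rhotacism): risirdurs → ririrdurs
  ⇒ Habel ririrdurs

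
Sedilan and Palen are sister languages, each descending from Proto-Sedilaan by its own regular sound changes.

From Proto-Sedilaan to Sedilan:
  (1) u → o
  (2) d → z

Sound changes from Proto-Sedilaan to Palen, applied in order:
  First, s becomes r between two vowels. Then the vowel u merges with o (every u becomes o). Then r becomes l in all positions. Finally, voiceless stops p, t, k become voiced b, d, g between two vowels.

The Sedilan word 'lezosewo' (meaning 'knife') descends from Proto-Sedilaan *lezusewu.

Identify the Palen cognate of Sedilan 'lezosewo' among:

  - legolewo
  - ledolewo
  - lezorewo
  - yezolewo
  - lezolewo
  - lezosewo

Palen: *lezusewu
  lezusewu → lezurewu   [rhotacism]
  lezurewu → lezorewo   [vowel merger]
  lezorewo → lezolewo   [unconditioned shift]
  lezolewo (rule 4 does not apply)
  giving Palen lezolewo.
Among the options, 'lezolewo' alone shows every Palen change applied in order.

lezolewo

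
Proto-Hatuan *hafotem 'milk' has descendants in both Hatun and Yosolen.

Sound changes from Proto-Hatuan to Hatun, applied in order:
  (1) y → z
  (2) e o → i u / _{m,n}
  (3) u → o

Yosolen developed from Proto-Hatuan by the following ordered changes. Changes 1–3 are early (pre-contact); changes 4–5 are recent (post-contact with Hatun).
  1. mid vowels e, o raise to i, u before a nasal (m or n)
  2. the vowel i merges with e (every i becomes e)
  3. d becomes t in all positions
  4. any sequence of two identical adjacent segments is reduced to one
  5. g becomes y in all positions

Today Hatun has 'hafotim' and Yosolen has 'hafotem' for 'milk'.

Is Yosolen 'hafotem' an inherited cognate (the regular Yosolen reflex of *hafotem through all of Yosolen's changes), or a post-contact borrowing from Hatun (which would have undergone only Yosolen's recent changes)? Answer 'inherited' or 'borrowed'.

inherited

If inherited, *hafotem would pass through all of Yosolen's changes:
Yosolen: *hafotem > hafotim > hafotem  (by pre-nasal raising, vowel merger)
If borrowed from Hatun 'hafotim' after the early changes, it would undergo only the recent ones:
  rule 4 (degemination): no change (hafotim)
  rule 5 (unconditioned shift): no change (hafotim)
  ⇒ as a loan: hafotim
Yosolen 'hafotem' matches the inherited outcome exactly, so it is an inherited cognate, not a loan.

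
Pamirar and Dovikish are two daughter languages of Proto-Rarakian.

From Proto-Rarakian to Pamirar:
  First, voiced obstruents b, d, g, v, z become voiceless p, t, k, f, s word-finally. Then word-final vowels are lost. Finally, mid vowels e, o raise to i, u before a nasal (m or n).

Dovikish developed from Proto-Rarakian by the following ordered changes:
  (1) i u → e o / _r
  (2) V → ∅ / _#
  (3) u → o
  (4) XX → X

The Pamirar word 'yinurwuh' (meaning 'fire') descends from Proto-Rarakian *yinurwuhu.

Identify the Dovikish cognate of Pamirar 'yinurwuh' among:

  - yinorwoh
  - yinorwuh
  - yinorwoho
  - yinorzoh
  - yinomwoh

Dovikish: *yinurwuhu > yinorwuhu > yinorwuh > yinorwoh  (by pre-rhotic lowering, apocope, vowel merger)
The other candidates each miss or misapply at least one Dovikish change.

yinorwoh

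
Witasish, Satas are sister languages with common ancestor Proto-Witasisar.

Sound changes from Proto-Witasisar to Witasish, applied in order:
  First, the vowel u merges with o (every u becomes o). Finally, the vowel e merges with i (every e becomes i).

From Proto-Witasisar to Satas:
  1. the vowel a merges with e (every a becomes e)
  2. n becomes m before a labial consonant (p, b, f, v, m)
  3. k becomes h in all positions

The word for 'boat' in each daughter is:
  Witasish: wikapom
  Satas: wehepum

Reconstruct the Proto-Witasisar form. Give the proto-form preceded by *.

*wekapum

Position 4: Witasish has a, Satas has e. Witasish preserves a here (none of its changes turn any other segment into a), so the proto-segment is *a.
Position 3: Witasish has k, Satas has h. Witasish preserves k here (none of its changes turn any other segment into k), so the proto-segment is *k.
Position 6: Witasish has o, Satas has u. Satas preserves u here (none of its changes turn any other segment into u), so the proto-segment is *u.
Verify the candidate proto-form against each daughter:
Witasish: start from *wekapum.
  rule 1 (vowel merger): wekapum → wekapom
  rule 2 (vowel merger): wekapom → wikapom
  ⇒ Witasish wikapom
Satas: start from *wekapum.
  rule 1 (vowel merger): wekapum → wekepum
  rule 2: no change — wekepum
  rule 3 (unconditioned shift): wekepum → wehepum
  ⇒ Satas wehepum
Only *wekapum yields all of Witasish wikapom, Satas wehepum.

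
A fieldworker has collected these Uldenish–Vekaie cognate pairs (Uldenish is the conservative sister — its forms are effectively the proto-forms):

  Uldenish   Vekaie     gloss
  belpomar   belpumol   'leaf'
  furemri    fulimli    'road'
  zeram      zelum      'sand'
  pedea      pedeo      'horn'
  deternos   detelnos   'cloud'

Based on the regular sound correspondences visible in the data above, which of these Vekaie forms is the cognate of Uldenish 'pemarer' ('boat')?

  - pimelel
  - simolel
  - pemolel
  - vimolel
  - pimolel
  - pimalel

furemri ~ fulimli — Uldenish e corresponds to Vekaie i after a consonant, before a nasal.
belpomar ~ belpumol — Uldenish a corresponds to Vekaie o after a consonant, before r.
furemri ~ fulimli — Uldenish r corresponds to Vekaie l between vowels (before a front vowel).
belpomar ~ belpumol — Uldenish r corresponds to Vekaie l word-finally.
Applying these to Uldenish 'pemarer':
  pemarer → pimarer   (e→i after a consonant, before a nasal)
  pimarer → pimorer   (a→o after a consonant, before r)
  pimorer → pimoler   (r→l between vowels (before a front vowel))
  pimoler → pimolel   (r→l word-finally)
So the Vekaie cognate is 'pimolel'.

pimolel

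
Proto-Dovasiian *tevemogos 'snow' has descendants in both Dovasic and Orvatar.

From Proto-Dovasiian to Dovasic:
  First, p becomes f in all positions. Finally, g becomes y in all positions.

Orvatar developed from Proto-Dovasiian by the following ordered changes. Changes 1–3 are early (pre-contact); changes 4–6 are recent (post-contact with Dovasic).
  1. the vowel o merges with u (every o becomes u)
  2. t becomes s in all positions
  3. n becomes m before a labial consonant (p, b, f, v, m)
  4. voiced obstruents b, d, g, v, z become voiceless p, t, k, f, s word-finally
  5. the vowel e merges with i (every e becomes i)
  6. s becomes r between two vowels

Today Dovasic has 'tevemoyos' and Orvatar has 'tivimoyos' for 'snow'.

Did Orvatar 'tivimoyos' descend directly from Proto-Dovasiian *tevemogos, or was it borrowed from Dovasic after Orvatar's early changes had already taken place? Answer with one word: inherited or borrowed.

If inherited, *tevemogos would pass through all of Orvatar's changes:
Orvatar: *tevemogos > tevemugus > sevemugus > sivimugus  (by vowel merger, unconditioned shift, vowel merger)
If borrowed from Dovasic 'tevemoyos' after the early changes, it would undergo only the recent ones:
  rule 4 (final devoicing): no change (tevemoyos)
  rule 5 (vowel merger): tevemoyos → tivimoyos
  rule 6 (rhotacism): no change (tivimoyos)
  ⇒ as a loan: tivimoyos
Orvatar 'tivimoyos' matches the loan outcome 'tivimoyos', not the inherited 'sivimugus' — it skipped the early Orvatar changes, so it was borrowed from Dovasic.

borrowed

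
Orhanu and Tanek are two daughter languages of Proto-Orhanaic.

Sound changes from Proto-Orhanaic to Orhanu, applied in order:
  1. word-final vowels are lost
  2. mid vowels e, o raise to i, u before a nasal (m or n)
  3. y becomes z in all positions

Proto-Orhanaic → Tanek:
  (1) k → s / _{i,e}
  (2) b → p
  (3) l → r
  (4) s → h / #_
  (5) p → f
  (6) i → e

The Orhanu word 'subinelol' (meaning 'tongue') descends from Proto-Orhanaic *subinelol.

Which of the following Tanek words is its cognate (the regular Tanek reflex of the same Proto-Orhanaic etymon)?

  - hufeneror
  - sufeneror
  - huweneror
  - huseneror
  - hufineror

Tanek: *subinelol > supinelol > supineror > hupineror > hufineror > hufeneror  (by unconditioned shift, unconditioned shift, debuccalisation, unconditioned shift, vowel merger)
Only 'hufeneror' matches the regular Tanek development of *subinelol.

hufeneror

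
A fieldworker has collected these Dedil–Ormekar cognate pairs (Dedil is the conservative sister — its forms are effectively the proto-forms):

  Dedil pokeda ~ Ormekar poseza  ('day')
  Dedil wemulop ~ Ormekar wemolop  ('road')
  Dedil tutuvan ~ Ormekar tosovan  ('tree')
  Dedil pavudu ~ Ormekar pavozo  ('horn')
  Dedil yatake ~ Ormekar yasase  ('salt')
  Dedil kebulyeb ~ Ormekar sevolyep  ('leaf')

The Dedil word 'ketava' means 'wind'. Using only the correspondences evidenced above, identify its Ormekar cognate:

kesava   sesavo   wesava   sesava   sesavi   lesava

sesava

kebulyeb ~ sevolyep — Dedil k corresponds to Ormekar s word-initially before a front vowel.
yatake ~ yasase — Dedil t corresponds to Ormekar s between vowels (before a back vowel).
Applying these to Dedil 'ketava':
  ketava → setava   (k→s word-initially before a front vowel)
  setava → sesava   (t→s between vowels (before a back vowel))
So the Ormekar cognate is 'sesava'.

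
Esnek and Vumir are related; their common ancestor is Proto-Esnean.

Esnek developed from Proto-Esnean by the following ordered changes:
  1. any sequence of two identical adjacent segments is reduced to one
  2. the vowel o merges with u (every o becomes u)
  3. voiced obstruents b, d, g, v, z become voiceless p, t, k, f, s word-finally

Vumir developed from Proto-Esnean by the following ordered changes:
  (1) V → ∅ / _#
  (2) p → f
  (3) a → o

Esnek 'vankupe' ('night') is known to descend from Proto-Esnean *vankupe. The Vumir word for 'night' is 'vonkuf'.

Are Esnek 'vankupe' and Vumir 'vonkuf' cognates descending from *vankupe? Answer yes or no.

Derive the expected Vumir reflex of *vankupe:
Vumir: *vankupe
  vankupe → vankup   [apocope]
  vankup → vankuf   [unconditioned shift]
  vankuf → vonkuf   [vowel merger]
  giving Vumir vonkuf.
Vumir 'vonkuf' matches the regular reflex exactly, so the pair is cognate.

yes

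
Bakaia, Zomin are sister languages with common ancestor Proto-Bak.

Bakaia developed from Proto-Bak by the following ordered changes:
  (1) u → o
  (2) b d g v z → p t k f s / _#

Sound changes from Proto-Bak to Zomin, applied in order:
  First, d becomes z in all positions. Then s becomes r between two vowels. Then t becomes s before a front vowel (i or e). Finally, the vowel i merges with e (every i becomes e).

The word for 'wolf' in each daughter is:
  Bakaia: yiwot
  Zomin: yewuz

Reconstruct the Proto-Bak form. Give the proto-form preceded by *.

Position 4: Bakaia has o, Zomin has u. Zomin preserves u here (none of its changes turn any other segment into u), so the proto-segment is *u.
Position 2: Bakaia has i, Zomin has e. Bakaia preserves i here (none of its changes turn any other segment into i), so the proto-segment is *i.
Position 5: Bakaia has t, Zomin has z. Taking the neighbouring segments as reconstructed: Bakaia t could go back to *t or *d; Zomin z could go back to *d or *z — the one source consistent with every daughter is *d.
The remaining positions agree across the daughters. Check the candidate against every language:
Bakaia: start from *yiwud.
  rule 1 (vowel merger): yiwud → yiwod
  rule 2 (final devoicing): yiwod → yiwot
  ⇒ Bakaia yiwot
Zomin: *yiwud
  yiwud → yiwuz   [unconditioned shift]
  yiwuz (rule 2 does not apply)
  yiwuz (rule 3 does not apply)
  yiwuz → yewuz   [vowel merger]
  giving Zomin yewuz.
Only *yiwud yields all of Bakaia yiwot, Zomin yewuz.

*yiwud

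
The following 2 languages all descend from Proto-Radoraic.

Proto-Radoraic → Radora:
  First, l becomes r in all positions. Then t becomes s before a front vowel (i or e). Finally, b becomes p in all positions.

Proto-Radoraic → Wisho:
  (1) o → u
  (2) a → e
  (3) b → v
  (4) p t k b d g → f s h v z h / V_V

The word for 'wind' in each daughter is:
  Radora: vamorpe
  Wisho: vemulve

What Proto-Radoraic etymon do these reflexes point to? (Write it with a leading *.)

Position 4: Radora has o, Wisho has u. Radora preserves o here (none of its changes turn any other segment into o), so the proto-segment is *o.
Position 2: Radora has a, Wisho has e. Radora preserves a here (none of its changes turn any other segment into a), so the proto-segment is *a.
Continuing position by position gives *vamolbe; check it forward:
Radora: start from *vamolbe.
  rule 1 (unconditioned shift): vamolbe → vamorbe
  rule 2: no change — vamorbe
  rule 3 (unconditioned shift): vamorbe → vamorpe
  ⇒ Radora vamorpe
Wisho: *vamolbe > vamulbe > vemulbe > vemulve  (by vowel merger, vowel merger, unconditioned shift)
Only *vamolbe yields all of Radora vamorpe, Wisho vemulve.

*vamolbe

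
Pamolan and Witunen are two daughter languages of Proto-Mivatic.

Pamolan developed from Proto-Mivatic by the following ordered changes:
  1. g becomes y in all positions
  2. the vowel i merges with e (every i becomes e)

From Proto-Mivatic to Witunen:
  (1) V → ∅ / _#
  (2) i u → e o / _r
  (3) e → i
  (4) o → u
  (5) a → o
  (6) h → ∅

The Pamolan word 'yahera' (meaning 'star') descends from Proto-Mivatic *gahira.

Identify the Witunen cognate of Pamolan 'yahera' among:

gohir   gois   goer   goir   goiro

goir

Witunen: *gahira
  gahira → gahir   [apocope]
  gahir → gaher   [pre-rhotic lowering]
  gaher → gahir   [vowel merger]
  gahir (rule 4 does not apply)
  gahir → gohir   [vowel merger]
  gohir → goir   [h-loss]
  giving Witunen goir.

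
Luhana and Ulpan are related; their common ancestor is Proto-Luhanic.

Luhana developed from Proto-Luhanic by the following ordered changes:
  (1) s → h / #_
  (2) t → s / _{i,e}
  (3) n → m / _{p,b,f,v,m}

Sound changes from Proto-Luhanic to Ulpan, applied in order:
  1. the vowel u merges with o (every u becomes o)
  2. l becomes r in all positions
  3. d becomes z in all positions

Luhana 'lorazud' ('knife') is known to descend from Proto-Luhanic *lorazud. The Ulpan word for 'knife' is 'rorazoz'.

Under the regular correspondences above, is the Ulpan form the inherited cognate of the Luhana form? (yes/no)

Derive the expected Ulpan reflex of *lorazud:
Ulpan: start from *lorazud.
  rule 1 (vowel merger): lorazud → lorazod
  rule 2 (unconditioned shift): lorazod → rorazod
  rule 3 (unconditioned shift): rorazod → rorazoz
  ⇒ Ulpan rorazoz
Ulpan 'rorazoz' matches the regular reflex exactly, so the pair is cognate.

yes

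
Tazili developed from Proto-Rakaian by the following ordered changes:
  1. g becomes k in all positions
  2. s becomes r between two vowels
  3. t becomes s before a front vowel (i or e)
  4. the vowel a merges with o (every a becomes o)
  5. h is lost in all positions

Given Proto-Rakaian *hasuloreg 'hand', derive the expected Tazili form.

orulorek

Tazili: start from *hasuloreg.
  rule 1 (unconditioned shift): hasuloreg → hasulorek
  rule 2 (rhotacism): hasulorek → harulorek
  rule 3: no change — harulorek
  rule 4 (vowel merger): harulorek → horulorek
  rule 5 (h-loss): horulorek → orulorek
  ⇒ Tazili orulorek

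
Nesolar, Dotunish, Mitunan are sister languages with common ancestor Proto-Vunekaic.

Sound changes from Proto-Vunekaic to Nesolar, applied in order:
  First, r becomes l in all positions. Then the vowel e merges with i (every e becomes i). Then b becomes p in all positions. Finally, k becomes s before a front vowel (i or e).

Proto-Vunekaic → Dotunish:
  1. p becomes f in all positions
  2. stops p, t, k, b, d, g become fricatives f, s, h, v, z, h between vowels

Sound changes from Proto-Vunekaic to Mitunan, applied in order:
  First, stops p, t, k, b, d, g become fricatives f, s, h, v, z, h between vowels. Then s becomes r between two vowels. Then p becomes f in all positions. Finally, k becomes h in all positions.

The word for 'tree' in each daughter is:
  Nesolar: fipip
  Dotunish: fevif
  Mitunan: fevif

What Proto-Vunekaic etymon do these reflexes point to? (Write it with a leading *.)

Position 5: Nesolar has p, Dotunish has f, Mitunan has f. Taking the neighbouring segments as reconstructed: Nesolar p could go back to *p or *b; Dotunish f could go back to *p or *f; Mitunan f could go back to *p or *f — the one source consistent with every daughter is *p.
Position 3: Nesolar has p, Dotunish has v, Mitunan has v. Taking the neighbouring segments as reconstructed: Nesolar p could go back to *p or *b; Dotunish v could go back to *b or *v; Mitunan v could go back to *b or *v — the one source consistent with every daughter is *b.
Position 2: Nesolar has i, Dotunish has e, Mitunan has e. Dotunish preserves e here (none of its changes turn any other segment into e), so the proto-segment is *e.
Verify the candidate proto-form against each daughter:
Nesolar: *febip > fibip > fipip  (by vowel merger, unconditioned shift)
Dotunish: *febip > febif > fevif  (by unconditioned shift, intervocalic lenition)
Mitunan: *febip
  febip → fevip   [intervocalic lenition]
  fevip (rule 2 does not apply)
  fevip → fevif   [unconditioned shift]
  fevif (rule 4 does not apply)
  giving Mitunan fevif.
*febip is the unique common source.

*febip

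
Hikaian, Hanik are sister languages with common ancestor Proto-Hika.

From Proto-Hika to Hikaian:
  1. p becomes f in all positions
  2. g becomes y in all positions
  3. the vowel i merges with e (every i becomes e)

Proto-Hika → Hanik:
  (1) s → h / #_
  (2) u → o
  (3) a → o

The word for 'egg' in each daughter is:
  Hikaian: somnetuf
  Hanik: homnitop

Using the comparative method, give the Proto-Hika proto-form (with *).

*somnitup

Position 5: Hikaian has e, Hanik has i. Hanik preserves i here (none of its changes turn any other segment into i), so the proto-segment is *i.
Position 8: Hikaian has f, Hanik has p. Hanik preserves p here (none of its changes turn any other segment into p), so the proto-segment is *p.
Position 7: Hikaian has u, Hanik has o. Hikaian preserves u here (none of its changes turn any other segment into u), so the proto-segment is *u.
This points to *somnitup. Verify forward in each daughter:
Hikaian: *somnitup > somnituf > somnetuf  (by unconditioned shift, vowel merger)
Hanik: *somnitup > homnitup > homnitop  (by debuccalisation, vowel merger)
Only *somnitup yields all of Hikaian somnetuf, Hanik homnitop.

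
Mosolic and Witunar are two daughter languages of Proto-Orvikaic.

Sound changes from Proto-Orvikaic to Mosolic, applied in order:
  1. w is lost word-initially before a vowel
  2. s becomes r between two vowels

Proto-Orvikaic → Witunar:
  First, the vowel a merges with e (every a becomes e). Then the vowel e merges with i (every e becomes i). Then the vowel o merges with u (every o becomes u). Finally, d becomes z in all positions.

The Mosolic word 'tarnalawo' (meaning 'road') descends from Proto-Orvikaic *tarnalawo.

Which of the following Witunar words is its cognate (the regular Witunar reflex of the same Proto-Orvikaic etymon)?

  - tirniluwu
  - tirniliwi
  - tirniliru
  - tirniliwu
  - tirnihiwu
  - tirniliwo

tirniliwu

Witunar: start from *tarnalawo.
  rule 1 (vowel merger): tarnalawo → ternelewo
  rule 2 (vowel merger): ternelewo → tirniliwo
  rule 3 (vowel merger): tirniliwo → tirniliwu
  rule 4: no change — tirniliwu
  ⇒ Witunar tirniliwu
The other candidates each miss or misapply at least one Witunar change.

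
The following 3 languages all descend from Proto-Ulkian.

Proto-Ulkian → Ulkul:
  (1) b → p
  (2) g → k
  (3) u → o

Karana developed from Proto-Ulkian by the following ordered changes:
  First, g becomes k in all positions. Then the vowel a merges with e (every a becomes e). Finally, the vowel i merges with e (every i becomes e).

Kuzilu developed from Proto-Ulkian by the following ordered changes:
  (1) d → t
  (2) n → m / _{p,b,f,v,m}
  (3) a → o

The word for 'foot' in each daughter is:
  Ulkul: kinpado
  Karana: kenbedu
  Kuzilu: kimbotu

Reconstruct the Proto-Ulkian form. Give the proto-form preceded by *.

*kinbadu

Position 5: Ulkul has a, Karana has e, Kuzilu has o. Ulkul preserves a here (none of its changes turn any other segment into a), so the proto-segment is *a.
Position 6: Ulkul has d, Karana has d, Kuzilu has t. Ulkul preserves d here (none of its changes turn any other segment into d), so the proto-segment is *d.
This points to *kinbadu. Verify forward in each daughter:
Ulkul: *kinbadu > kinpadu > kinpado  (by unconditioned shift, vowel merger)
Karana: *kinbadu > kinbedu > kenbedu  (by vowel merger, vowel merger)
Kuzilu: *kinbadu > kinbatu > kimbatu > kimbotu  (by unconditioned shift, nasal place assimilation, vowel merger)
*kinbadu is the unique common source.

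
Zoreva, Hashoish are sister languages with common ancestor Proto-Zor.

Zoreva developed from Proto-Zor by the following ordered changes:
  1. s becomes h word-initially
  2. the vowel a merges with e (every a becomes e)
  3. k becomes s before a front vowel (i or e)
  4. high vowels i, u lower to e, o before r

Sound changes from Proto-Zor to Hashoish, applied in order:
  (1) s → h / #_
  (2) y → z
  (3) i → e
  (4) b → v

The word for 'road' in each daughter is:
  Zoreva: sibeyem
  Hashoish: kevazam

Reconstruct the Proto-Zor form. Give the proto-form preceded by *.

*kibayam

Position 3: Zoreva has b, Hashoish has v. Zoreva preserves b here (none of its changes turn any other segment into b), so the proto-segment is *b.
Position 4: Zoreva has e, Hashoish has a. Hashoish preserves a here (none of its changes turn any other segment into a), so the proto-segment is *a.
Continuing position by position gives *kibayam; check it forward:
Zoreva: *kibayam
  kibayam (rule 1 does not apply)
  kibayam → kibeyem   [vowel merger]
  kibeyem → sibeyem   [palatalisation]
  sibeyem (rule 4 does not apply)
  giving Zoreva sibeyem.
Hashoish: start from *kibayam.
  rule 1: no change — kibayam
  rule 2 (unconditioned shift): kibayam → kibazam
  rule 3 (vowel merger): kibazam → kebazam
  rule 4 (unconditioned shift): kebazam → kevazam
  ⇒ Hashoish kevazam
No other proto-form is consistent with every reflex, so the reconstruction is *kibayam.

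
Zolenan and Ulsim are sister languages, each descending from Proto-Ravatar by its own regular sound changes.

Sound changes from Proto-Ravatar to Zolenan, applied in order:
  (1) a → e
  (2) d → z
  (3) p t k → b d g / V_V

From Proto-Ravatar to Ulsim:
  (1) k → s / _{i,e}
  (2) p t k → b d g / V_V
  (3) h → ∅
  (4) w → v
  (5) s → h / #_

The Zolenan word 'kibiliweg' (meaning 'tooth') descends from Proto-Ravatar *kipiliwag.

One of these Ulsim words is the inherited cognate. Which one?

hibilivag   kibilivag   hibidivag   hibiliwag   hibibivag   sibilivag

Ulsim: *kipiliwag
  kipiliwag → sipiliwag   [palatalisation]
  sipiliwag → sibiliwag   [intervocalic voicing]
  sibiliwag (rule 3 does not apply)
  sibiliwag → sibilivag   [unconditioned shift]
  sibilivag → hibilivag   [debuccalisation]
  giving Ulsim hibilivag.

hibilivag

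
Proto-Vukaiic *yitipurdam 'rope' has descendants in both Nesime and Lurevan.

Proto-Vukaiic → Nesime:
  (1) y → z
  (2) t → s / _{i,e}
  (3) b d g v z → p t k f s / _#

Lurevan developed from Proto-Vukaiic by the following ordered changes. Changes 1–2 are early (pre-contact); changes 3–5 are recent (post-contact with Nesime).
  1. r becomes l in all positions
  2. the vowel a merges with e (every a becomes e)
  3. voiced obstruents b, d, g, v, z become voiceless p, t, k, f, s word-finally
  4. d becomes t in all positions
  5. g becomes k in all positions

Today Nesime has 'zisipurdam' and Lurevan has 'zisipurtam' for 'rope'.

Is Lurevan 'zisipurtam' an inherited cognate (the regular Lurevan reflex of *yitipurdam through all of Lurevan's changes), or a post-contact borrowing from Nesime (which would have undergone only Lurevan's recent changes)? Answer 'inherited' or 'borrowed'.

If inherited, *yitipurdam would pass through all of Lurevan's changes:
Lurevan: *yitipurdam
  yitipurdam → yitipuldam   [unconditioned shift]
  yitipuldam → yitipuldem   [vowel merger]
  yitipuldem (rule 3 does not apply)
  yitipuldem → yitipultem   [unconditioned shift]
  yitipultem (rule 5 does not apply)
  giving Lurevan yitipultem.
If borrowed from Nesime 'zisipurdam' after the early changes, it would undergo only the recent ones:
  rule 3 (final devoicing): no change (zisipurdam)
  rule 4 (unconditioned shift): zisipurdam → zisipurtam
  rule 5 (unconditioned shift): no change (zisipurtam)
  ⇒ as a loan: zisipurtam
Lurevan 'zisipurtam' matches the loan outcome 'zisipurtam', not the inherited 'yitipultem' — it skipped the early Lurevan changes, so it was borrowed from Nesime.

borrowed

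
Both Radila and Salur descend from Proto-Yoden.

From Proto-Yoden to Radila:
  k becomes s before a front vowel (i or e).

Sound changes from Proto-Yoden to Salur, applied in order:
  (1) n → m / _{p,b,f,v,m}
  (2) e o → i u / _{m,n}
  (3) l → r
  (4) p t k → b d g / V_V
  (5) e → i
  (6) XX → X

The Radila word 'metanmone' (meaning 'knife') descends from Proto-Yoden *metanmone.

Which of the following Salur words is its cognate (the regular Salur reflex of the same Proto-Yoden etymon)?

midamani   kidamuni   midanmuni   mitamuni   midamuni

Salur: *metanmone > metammone > metammune > medammune > midammuni > midamuni  (by nasal place assimilation, pre-nasal raising, intervocalic voicing, vowel merger, degemination)

midamuni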